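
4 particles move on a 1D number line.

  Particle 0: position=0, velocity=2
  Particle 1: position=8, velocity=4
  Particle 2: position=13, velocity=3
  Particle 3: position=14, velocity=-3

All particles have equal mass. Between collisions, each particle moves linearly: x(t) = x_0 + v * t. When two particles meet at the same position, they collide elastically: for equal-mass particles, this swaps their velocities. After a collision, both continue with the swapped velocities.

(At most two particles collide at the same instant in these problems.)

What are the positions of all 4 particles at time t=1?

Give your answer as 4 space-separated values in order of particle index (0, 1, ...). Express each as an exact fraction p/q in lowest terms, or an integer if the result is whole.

Collision at t=1/6: particles 2 and 3 swap velocities; positions: p0=1/3 p1=26/3 p2=27/2 p3=27/2; velocities now: v0=2 v1=4 v2=-3 v3=3
Collision at t=6/7: particles 1 and 2 swap velocities; positions: p0=12/7 p1=80/7 p2=80/7 p3=109/7; velocities now: v0=2 v1=-3 v2=4 v3=3
Advance to t=1 (no further collisions before then); velocities: v0=2 v1=-3 v2=4 v3=3; positions = 2 11 12 16

Answer: 2 11 12 16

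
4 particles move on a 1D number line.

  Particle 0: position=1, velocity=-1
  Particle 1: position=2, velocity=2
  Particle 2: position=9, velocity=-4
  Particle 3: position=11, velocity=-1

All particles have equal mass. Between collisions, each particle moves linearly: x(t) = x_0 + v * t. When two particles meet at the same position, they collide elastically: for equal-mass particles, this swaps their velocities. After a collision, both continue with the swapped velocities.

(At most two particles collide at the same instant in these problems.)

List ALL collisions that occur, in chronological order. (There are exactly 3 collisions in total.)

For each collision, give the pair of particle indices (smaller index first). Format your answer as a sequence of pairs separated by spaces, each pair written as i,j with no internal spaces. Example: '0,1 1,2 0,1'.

Answer: 1,2 0,1 2,3

Derivation:
Collision at t=7/6: particles 1 and 2 swap velocities; positions: p0=-1/6 p1=13/3 p2=13/3 p3=59/6; velocities now: v0=-1 v1=-4 v2=2 v3=-1
Collision at t=8/3: particles 0 and 1 swap velocities; positions: p0=-5/3 p1=-5/3 p2=22/3 p3=25/3; velocities now: v0=-4 v1=-1 v2=2 v3=-1
Collision at t=3: particles 2 and 3 swap velocities; positions: p0=-3 p1=-2 p2=8 p3=8; velocities now: v0=-4 v1=-1 v2=-1 v3=2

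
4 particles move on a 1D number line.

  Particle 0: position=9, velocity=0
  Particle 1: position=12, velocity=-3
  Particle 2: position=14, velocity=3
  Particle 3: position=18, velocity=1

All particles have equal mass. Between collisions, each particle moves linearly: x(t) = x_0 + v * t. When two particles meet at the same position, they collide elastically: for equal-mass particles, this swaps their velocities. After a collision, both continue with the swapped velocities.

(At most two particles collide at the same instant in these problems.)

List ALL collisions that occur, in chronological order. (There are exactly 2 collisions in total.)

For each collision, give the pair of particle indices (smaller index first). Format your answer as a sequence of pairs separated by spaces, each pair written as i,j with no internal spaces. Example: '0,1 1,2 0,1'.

Answer: 0,1 2,3

Derivation:
Collision at t=1: particles 0 and 1 swap velocities; positions: p0=9 p1=9 p2=17 p3=19; velocities now: v0=-3 v1=0 v2=3 v3=1
Collision at t=2: particles 2 and 3 swap velocities; positions: p0=6 p1=9 p2=20 p3=20; velocities now: v0=-3 v1=0 v2=1 v3=3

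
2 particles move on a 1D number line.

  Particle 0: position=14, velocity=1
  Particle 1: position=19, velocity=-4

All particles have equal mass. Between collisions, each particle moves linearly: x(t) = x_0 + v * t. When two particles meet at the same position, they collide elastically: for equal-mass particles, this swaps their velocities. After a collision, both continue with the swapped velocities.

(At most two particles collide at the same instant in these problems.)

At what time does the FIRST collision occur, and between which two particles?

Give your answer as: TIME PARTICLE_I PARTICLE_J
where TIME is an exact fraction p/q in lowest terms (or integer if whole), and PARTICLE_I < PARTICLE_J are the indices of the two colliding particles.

Answer: 1 0 1

Derivation:
Pair (0,1): pos 14,19 vel 1,-4 -> gap=5, closing at 5/unit, collide at t=1
Earliest collision: t=1 between 0 and 1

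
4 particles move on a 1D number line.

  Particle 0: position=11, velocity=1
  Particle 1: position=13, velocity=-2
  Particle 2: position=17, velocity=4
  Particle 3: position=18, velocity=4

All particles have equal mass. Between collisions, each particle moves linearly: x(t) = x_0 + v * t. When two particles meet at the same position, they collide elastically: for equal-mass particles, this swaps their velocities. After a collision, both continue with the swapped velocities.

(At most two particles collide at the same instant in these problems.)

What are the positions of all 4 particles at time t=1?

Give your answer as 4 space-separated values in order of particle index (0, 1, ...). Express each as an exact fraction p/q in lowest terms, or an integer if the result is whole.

Answer: 11 12 21 22

Derivation:
Collision at t=2/3: particles 0 and 1 swap velocities; positions: p0=35/3 p1=35/3 p2=59/3 p3=62/3; velocities now: v0=-2 v1=1 v2=4 v3=4
Advance to t=1 (no further collisions before then); velocities: v0=-2 v1=1 v2=4 v3=4; positions = 11 12 21 22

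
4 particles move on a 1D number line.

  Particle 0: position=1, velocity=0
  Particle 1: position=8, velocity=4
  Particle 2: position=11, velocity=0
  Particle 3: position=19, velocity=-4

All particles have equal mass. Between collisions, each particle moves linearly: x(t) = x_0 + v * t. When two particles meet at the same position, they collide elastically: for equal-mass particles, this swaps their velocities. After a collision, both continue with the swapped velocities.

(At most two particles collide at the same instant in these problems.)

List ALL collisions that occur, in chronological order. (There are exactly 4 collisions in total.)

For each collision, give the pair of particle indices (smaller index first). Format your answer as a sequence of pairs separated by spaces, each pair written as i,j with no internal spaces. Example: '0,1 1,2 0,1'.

Collision at t=3/4: particles 1 and 2 swap velocities; positions: p0=1 p1=11 p2=11 p3=16; velocities now: v0=0 v1=0 v2=4 v3=-4
Collision at t=11/8: particles 2 and 3 swap velocities; positions: p0=1 p1=11 p2=27/2 p3=27/2; velocities now: v0=0 v1=0 v2=-4 v3=4
Collision at t=2: particles 1 and 2 swap velocities; positions: p0=1 p1=11 p2=11 p3=16; velocities now: v0=0 v1=-4 v2=0 v3=4
Collision at t=9/2: particles 0 and 1 swap velocities; positions: p0=1 p1=1 p2=11 p3=26; velocities now: v0=-4 v1=0 v2=0 v3=4

Answer: 1,2 2,3 1,2 0,1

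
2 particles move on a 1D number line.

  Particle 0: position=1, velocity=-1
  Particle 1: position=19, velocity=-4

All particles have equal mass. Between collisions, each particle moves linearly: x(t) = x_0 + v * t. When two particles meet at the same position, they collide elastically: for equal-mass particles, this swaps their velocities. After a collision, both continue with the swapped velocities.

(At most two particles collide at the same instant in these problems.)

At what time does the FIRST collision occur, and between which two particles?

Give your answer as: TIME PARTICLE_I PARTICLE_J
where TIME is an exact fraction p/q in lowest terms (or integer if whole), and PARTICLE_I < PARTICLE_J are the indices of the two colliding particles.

Answer: 6 0 1

Derivation:
Pair (0,1): pos 1,19 vel -1,-4 -> gap=18, closing at 3/unit, collide at t=6
Earliest collision: t=6 between 0 and 1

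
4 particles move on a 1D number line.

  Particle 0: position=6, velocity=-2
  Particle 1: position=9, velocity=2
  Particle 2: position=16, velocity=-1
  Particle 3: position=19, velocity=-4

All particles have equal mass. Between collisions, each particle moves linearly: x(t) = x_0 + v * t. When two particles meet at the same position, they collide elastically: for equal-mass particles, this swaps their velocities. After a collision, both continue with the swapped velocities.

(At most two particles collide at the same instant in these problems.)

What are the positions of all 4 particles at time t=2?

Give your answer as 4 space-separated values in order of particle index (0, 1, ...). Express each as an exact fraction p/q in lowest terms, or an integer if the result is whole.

Collision at t=1: particles 2 and 3 swap velocities; positions: p0=4 p1=11 p2=15 p3=15; velocities now: v0=-2 v1=2 v2=-4 v3=-1
Collision at t=5/3: particles 1 and 2 swap velocities; positions: p0=8/3 p1=37/3 p2=37/3 p3=43/3; velocities now: v0=-2 v1=-4 v2=2 v3=-1
Advance to t=2 (no further collisions before then); velocities: v0=-2 v1=-4 v2=2 v3=-1; positions = 2 11 13 14

Answer: 2 11 13 14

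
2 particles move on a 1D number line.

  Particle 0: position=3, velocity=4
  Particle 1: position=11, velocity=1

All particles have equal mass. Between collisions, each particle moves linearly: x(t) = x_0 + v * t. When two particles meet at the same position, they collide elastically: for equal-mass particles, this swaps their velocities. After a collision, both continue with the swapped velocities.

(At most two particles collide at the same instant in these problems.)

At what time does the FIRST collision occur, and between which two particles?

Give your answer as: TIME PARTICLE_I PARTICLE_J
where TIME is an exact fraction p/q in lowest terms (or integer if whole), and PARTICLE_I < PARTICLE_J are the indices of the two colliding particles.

Pair (0,1): pos 3,11 vel 4,1 -> gap=8, closing at 3/unit, collide at t=8/3
Earliest collision: t=8/3 between 0 and 1

Answer: 8/3 0 1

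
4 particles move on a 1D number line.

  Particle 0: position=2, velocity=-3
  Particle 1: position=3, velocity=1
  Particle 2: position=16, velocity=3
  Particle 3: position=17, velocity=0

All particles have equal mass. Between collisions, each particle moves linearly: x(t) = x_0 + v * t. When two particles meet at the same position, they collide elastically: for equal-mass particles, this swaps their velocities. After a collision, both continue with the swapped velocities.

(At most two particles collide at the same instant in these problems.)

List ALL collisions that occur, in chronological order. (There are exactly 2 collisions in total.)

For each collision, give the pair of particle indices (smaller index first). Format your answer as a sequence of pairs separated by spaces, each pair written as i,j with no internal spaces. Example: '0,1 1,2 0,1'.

Answer: 2,3 1,2

Derivation:
Collision at t=1/3: particles 2 and 3 swap velocities; positions: p0=1 p1=10/3 p2=17 p3=17; velocities now: v0=-3 v1=1 v2=0 v3=3
Collision at t=14: particles 1 and 2 swap velocities; positions: p0=-40 p1=17 p2=17 p3=58; velocities now: v0=-3 v1=0 v2=1 v3=3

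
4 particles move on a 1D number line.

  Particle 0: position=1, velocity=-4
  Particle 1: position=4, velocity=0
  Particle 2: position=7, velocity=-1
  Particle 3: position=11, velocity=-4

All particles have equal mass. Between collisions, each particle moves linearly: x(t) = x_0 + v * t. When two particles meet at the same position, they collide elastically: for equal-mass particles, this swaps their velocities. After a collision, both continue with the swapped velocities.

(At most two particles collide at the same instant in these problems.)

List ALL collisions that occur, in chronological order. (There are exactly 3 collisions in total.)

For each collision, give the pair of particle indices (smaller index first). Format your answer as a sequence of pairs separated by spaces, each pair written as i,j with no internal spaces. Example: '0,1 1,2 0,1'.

Answer: 2,3 1,2 2,3

Derivation:
Collision at t=4/3: particles 2 and 3 swap velocities; positions: p0=-13/3 p1=4 p2=17/3 p3=17/3; velocities now: v0=-4 v1=0 v2=-4 v3=-1
Collision at t=7/4: particles 1 and 2 swap velocities; positions: p0=-6 p1=4 p2=4 p3=21/4; velocities now: v0=-4 v1=-4 v2=0 v3=-1
Collision at t=3: particles 2 and 3 swap velocities; positions: p0=-11 p1=-1 p2=4 p3=4; velocities now: v0=-4 v1=-4 v2=-1 v3=0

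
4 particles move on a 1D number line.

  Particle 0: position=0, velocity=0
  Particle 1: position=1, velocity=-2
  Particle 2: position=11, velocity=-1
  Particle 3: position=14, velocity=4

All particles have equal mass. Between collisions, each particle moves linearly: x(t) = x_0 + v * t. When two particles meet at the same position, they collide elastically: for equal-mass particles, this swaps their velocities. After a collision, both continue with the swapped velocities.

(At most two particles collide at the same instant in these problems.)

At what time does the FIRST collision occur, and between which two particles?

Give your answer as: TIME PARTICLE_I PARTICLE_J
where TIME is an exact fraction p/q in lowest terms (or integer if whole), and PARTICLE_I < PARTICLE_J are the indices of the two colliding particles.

Answer: 1/2 0 1

Derivation:
Pair (0,1): pos 0,1 vel 0,-2 -> gap=1, closing at 2/unit, collide at t=1/2
Pair (1,2): pos 1,11 vel -2,-1 -> not approaching (rel speed -1 <= 0)
Pair (2,3): pos 11,14 vel -1,4 -> not approaching (rel speed -5 <= 0)
Earliest collision: t=1/2 between 0 and 1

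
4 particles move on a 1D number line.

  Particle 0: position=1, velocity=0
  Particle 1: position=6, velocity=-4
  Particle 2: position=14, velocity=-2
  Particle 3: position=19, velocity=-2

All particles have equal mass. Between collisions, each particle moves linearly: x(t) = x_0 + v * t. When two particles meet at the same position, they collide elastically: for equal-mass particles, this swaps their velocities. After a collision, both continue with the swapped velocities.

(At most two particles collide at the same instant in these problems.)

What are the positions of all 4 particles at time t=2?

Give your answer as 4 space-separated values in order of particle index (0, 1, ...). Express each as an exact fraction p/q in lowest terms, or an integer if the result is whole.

Collision at t=5/4: particles 0 and 1 swap velocities; positions: p0=1 p1=1 p2=23/2 p3=33/2; velocities now: v0=-4 v1=0 v2=-2 v3=-2
Advance to t=2 (no further collisions before then); velocities: v0=-4 v1=0 v2=-2 v3=-2; positions = -2 1 10 15

Answer: -2 1 10 15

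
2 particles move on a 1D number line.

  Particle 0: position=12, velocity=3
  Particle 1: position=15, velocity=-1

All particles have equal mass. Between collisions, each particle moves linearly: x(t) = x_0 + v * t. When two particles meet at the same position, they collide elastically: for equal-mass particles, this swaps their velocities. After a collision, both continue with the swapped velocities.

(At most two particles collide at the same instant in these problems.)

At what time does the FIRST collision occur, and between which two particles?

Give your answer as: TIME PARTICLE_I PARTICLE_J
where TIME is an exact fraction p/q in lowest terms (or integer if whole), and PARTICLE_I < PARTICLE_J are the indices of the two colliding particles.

Answer: 3/4 0 1

Derivation:
Pair (0,1): pos 12,15 vel 3,-1 -> gap=3, closing at 4/unit, collide at t=3/4
Earliest collision: t=3/4 between 0 and 1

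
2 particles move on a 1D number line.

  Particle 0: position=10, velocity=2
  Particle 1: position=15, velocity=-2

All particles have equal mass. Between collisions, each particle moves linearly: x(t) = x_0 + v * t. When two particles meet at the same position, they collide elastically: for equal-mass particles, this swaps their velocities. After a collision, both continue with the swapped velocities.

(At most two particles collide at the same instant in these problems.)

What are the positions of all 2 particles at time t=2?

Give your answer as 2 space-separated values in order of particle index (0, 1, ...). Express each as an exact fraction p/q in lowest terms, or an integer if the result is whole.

Collision at t=5/4: particles 0 and 1 swap velocities; positions: p0=25/2 p1=25/2; velocities now: v0=-2 v1=2
Advance to t=2 (no further collisions before then); velocities: v0=-2 v1=2; positions = 11 14

Answer: 11 14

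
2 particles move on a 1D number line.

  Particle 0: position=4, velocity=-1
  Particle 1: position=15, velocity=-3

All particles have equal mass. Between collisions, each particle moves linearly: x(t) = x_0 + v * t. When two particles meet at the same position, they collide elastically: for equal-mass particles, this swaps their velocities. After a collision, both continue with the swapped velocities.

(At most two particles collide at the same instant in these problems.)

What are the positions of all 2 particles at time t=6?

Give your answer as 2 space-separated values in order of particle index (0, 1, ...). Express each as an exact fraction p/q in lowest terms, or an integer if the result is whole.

Answer: -3 -2

Derivation:
Collision at t=11/2: particles 0 and 1 swap velocities; positions: p0=-3/2 p1=-3/2; velocities now: v0=-3 v1=-1
Advance to t=6 (no further collisions before then); velocities: v0=-3 v1=-1; positions = -3 -2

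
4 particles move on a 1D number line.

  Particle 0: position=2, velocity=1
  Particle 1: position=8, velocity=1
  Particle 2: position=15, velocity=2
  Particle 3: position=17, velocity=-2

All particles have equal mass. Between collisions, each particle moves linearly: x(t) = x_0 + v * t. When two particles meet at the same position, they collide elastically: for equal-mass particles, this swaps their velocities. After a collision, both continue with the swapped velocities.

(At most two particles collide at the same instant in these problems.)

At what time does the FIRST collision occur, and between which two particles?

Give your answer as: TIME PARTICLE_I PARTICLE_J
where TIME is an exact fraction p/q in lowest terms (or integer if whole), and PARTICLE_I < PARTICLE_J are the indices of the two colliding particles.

Pair (0,1): pos 2,8 vel 1,1 -> not approaching (rel speed 0 <= 0)
Pair (1,2): pos 8,15 vel 1,2 -> not approaching (rel speed -1 <= 0)
Pair (2,3): pos 15,17 vel 2,-2 -> gap=2, closing at 4/unit, collide at t=1/2
Earliest collision: t=1/2 between 2 and 3

Answer: 1/2 2 3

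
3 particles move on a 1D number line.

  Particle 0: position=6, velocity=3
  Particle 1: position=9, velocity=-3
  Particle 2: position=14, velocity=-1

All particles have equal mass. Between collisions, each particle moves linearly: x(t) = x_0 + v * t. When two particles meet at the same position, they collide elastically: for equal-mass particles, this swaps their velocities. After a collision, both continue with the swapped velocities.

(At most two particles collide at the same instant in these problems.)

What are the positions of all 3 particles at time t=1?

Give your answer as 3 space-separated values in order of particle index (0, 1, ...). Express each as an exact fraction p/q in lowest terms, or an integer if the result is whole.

Answer: 6 9 13

Derivation:
Collision at t=1/2: particles 0 and 1 swap velocities; positions: p0=15/2 p1=15/2 p2=27/2; velocities now: v0=-3 v1=3 v2=-1
Advance to t=1 (no further collisions before then); velocities: v0=-3 v1=3 v2=-1; positions = 6 9 13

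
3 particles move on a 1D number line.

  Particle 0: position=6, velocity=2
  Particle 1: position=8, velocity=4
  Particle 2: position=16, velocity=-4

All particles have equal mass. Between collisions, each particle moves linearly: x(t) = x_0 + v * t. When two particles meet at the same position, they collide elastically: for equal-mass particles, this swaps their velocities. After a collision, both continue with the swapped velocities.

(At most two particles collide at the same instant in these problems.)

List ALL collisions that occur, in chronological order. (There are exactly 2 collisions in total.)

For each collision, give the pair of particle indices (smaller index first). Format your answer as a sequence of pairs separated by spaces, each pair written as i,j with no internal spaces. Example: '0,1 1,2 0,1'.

Answer: 1,2 0,1

Derivation:
Collision at t=1: particles 1 and 2 swap velocities; positions: p0=8 p1=12 p2=12; velocities now: v0=2 v1=-4 v2=4
Collision at t=5/3: particles 0 and 1 swap velocities; positions: p0=28/3 p1=28/3 p2=44/3; velocities now: v0=-4 v1=2 v2=4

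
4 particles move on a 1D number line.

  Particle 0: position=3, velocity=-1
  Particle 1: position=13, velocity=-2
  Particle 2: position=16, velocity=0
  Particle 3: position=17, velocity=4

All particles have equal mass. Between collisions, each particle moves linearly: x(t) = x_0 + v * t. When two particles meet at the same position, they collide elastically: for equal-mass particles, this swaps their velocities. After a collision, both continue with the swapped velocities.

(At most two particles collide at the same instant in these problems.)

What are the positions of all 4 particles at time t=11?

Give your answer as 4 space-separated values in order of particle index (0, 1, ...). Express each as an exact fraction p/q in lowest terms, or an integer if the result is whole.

Collision at t=10: particles 0 and 1 swap velocities; positions: p0=-7 p1=-7 p2=16 p3=57; velocities now: v0=-2 v1=-1 v2=0 v3=4
Advance to t=11 (no further collisions before then); velocities: v0=-2 v1=-1 v2=0 v3=4; positions = -9 -8 16 61

Answer: -9 -8 16 61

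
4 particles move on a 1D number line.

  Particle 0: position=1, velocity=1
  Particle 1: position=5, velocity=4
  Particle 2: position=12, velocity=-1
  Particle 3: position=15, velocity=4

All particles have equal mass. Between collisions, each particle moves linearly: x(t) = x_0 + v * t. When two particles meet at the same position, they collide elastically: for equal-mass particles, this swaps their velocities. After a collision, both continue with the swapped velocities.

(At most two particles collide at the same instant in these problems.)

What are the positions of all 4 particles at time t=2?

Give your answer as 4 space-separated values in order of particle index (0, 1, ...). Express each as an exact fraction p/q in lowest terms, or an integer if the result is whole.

Answer: 3 10 13 23

Derivation:
Collision at t=7/5: particles 1 and 2 swap velocities; positions: p0=12/5 p1=53/5 p2=53/5 p3=103/5; velocities now: v0=1 v1=-1 v2=4 v3=4
Advance to t=2 (no further collisions before then); velocities: v0=1 v1=-1 v2=4 v3=4; positions = 3 10 13 23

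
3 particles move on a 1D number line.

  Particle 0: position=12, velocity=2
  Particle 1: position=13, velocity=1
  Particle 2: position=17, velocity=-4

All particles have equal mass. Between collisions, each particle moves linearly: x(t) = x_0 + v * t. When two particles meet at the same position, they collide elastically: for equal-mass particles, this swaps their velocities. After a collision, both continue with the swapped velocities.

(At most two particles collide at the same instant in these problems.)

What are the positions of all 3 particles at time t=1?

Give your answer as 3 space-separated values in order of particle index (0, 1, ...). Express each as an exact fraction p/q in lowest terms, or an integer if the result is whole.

Collision at t=4/5: particles 1 and 2 swap velocities; positions: p0=68/5 p1=69/5 p2=69/5; velocities now: v0=2 v1=-4 v2=1
Collision at t=5/6: particles 0 and 1 swap velocities; positions: p0=41/3 p1=41/3 p2=83/6; velocities now: v0=-4 v1=2 v2=1
Collision at t=1: particles 1 and 2 swap velocities; positions: p0=13 p1=14 p2=14; velocities now: v0=-4 v1=1 v2=2
Advance to t=1 (no further collisions before then); velocities: v0=-4 v1=1 v2=2; positions = 13 14 14

Answer: 13 14 14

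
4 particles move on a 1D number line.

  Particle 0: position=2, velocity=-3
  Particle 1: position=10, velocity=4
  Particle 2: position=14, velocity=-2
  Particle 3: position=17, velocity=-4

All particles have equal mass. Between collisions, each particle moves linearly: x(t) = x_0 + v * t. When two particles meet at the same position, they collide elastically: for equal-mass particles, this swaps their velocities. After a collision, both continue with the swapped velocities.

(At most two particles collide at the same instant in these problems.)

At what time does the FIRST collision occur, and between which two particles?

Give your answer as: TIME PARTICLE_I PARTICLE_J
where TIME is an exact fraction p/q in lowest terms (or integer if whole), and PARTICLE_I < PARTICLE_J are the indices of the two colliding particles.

Pair (0,1): pos 2,10 vel -3,4 -> not approaching (rel speed -7 <= 0)
Pair (1,2): pos 10,14 vel 4,-2 -> gap=4, closing at 6/unit, collide at t=2/3
Pair (2,3): pos 14,17 vel -2,-4 -> gap=3, closing at 2/unit, collide at t=3/2
Earliest collision: t=2/3 between 1 and 2

Answer: 2/3 1 2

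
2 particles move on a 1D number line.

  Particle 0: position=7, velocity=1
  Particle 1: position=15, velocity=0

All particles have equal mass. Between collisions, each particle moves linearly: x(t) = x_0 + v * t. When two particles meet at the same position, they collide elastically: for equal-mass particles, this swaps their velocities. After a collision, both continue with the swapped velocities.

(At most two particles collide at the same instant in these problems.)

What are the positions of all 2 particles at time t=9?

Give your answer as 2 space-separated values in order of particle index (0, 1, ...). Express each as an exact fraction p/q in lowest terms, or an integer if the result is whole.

Answer: 15 16

Derivation:
Collision at t=8: particles 0 and 1 swap velocities; positions: p0=15 p1=15; velocities now: v0=0 v1=1
Advance to t=9 (no further collisions before then); velocities: v0=0 v1=1; positions = 15 16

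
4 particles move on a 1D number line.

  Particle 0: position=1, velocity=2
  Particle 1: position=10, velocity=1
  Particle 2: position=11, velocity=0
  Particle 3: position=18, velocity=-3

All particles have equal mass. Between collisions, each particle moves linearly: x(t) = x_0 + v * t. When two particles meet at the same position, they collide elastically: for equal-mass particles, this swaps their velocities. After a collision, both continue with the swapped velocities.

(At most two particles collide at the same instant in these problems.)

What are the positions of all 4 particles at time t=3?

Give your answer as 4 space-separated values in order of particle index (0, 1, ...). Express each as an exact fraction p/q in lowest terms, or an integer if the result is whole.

Collision at t=1: particles 1 and 2 swap velocities; positions: p0=3 p1=11 p2=11 p3=15; velocities now: v0=2 v1=0 v2=1 v3=-3
Collision at t=2: particles 2 and 3 swap velocities; positions: p0=5 p1=11 p2=12 p3=12; velocities now: v0=2 v1=0 v2=-3 v3=1
Collision at t=7/3: particles 1 and 2 swap velocities; positions: p0=17/3 p1=11 p2=11 p3=37/3; velocities now: v0=2 v1=-3 v2=0 v3=1
Advance to t=3 (no further collisions before then); velocities: v0=2 v1=-3 v2=0 v3=1; positions = 7 9 11 13

Answer: 7 9 11 13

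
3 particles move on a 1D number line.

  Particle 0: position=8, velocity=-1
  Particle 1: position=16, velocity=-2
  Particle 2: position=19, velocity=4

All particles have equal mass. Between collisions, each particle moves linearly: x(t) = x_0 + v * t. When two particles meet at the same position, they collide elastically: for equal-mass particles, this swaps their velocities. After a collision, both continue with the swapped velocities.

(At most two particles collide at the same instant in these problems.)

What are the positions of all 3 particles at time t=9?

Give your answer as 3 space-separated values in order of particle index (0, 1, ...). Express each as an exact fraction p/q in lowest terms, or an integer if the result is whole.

Answer: -2 -1 55

Derivation:
Collision at t=8: particles 0 and 1 swap velocities; positions: p0=0 p1=0 p2=51; velocities now: v0=-2 v1=-1 v2=4
Advance to t=9 (no further collisions before then); velocities: v0=-2 v1=-1 v2=4; positions = -2 -1 55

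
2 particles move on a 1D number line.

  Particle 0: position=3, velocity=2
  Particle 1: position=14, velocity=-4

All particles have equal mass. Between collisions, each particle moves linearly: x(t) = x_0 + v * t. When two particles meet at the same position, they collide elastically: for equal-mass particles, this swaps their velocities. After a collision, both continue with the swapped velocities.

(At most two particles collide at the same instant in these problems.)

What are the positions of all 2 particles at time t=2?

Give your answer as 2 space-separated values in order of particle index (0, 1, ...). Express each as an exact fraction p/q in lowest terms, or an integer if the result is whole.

Collision at t=11/6: particles 0 and 1 swap velocities; positions: p0=20/3 p1=20/3; velocities now: v0=-4 v1=2
Advance to t=2 (no further collisions before then); velocities: v0=-4 v1=2; positions = 6 7

Answer: 6 7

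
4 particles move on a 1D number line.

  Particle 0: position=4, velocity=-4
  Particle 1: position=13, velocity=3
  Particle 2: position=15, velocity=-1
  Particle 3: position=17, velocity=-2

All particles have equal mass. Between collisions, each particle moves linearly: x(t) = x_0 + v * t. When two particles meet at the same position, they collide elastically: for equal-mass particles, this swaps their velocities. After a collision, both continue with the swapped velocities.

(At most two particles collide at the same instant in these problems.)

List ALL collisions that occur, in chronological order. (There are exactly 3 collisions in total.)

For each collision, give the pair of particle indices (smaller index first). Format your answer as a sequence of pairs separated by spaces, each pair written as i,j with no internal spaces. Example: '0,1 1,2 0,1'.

Collision at t=1/2: particles 1 and 2 swap velocities; positions: p0=2 p1=29/2 p2=29/2 p3=16; velocities now: v0=-4 v1=-1 v2=3 v3=-2
Collision at t=4/5: particles 2 and 3 swap velocities; positions: p0=4/5 p1=71/5 p2=77/5 p3=77/5; velocities now: v0=-4 v1=-1 v2=-2 v3=3
Collision at t=2: particles 1 and 2 swap velocities; positions: p0=-4 p1=13 p2=13 p3=19; velocities now: v0=-4 v1=-2 v2=-1 v3=3

Answer: 1,2 2,3 1,2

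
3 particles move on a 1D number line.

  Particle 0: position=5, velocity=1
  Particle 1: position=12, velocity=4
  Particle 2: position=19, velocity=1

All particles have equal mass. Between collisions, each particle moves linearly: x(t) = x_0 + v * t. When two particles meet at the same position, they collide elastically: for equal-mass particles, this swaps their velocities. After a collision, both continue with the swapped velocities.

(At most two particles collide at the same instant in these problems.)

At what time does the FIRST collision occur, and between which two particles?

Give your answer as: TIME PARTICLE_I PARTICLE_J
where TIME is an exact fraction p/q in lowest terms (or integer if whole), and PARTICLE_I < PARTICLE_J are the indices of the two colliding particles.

Pair (0,1): pos 5,12 vel 1,4 -> not approaching (rel speed -3 <= 0)
Pair (1,2): pos 12,19 vel 4,1 -> gap=7, closing at 3/unit, collide at t=7/3
Earliest collision: t=7/3 between 1 and 2

Answer: 7/3 1 2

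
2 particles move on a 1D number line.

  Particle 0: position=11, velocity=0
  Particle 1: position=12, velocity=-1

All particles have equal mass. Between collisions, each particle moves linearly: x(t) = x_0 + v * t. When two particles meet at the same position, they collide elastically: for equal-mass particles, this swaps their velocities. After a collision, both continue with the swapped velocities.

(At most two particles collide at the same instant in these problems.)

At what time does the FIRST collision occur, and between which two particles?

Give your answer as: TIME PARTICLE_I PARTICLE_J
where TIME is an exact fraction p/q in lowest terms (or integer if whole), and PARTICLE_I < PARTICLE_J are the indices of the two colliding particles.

Pair (0,1): pos 11,12 vel 0,-1 -> gap=1, closing at 1/unit, collide at t=1
Earliest collision: t=1 between 0 and 1

Answer: 1 0 1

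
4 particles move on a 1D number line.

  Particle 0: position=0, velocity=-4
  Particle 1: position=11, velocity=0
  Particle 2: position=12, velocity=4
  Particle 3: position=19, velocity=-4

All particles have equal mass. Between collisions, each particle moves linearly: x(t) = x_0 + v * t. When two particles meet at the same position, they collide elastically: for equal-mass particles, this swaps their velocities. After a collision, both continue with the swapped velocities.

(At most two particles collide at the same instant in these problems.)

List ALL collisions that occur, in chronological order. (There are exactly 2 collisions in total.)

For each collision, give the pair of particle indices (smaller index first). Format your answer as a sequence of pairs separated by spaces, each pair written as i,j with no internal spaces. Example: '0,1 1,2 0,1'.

Collision at t=7/8: particles 2 and 3 swap velocities; positions: p0=-7/2 p1=11 p2=31/2 p3=31/2; velocities now: v0=-4 v1=0 v2=-4 v3=4
Collision at t=2: particles 1 and 2 swap velocities; positions: p0=-8 p1=11 p2=11 p3=20; velocities now: v0=-4 v1=-4 v2=0 v3=4

Answer: 2,3 1,2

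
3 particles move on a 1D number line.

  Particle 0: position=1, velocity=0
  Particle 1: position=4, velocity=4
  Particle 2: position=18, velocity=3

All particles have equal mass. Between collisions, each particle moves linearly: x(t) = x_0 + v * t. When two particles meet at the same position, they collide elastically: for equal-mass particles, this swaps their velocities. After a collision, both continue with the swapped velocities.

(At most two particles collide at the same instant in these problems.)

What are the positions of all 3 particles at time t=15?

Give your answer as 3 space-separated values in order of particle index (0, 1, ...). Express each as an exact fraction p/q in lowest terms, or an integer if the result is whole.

Collision at t=14: particles 1 and 2 swap velocities; positions: p0=1 p1=60 p2=60; velocities now: v0=0 v1=3 v2=4
Advance to t=15 (no further collisions before then); velocities: v0=0 v1=3 v2=4; positions = 1 63 64

Answer: 1 63 64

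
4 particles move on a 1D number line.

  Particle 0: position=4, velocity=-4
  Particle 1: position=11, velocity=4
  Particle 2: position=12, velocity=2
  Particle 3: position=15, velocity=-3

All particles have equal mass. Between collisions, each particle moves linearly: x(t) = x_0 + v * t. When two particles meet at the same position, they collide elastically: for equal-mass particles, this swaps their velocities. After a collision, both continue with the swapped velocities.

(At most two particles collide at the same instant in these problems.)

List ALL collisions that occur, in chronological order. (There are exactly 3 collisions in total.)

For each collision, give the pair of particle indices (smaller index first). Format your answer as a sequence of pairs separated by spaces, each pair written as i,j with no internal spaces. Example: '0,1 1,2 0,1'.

Answer: 1,2 2,3 1,2

Derivation:
Collision at t=1/2: particles 1 and 2 swap velocities; positions: p0=2 p1=13 p2=13 p3=27/2; velocities now: v0=-4 v1=2 v2=4 v3=-3
Collision at t=4/7: particles 2 and 3 swap velocities; positions: p0=12/7 p1=92/7 p2=93/7 p3=93/7; velocities now: v0=-4 v1=2 v2=-3 v3=4
Collision at t=3/5: particles 1 and 2 swap velocities; positions: p0=8/5 p1=66/5 p2=66/5 p3=67/5; velocities now: v0=-4 v1=-3 v2=2 v3=4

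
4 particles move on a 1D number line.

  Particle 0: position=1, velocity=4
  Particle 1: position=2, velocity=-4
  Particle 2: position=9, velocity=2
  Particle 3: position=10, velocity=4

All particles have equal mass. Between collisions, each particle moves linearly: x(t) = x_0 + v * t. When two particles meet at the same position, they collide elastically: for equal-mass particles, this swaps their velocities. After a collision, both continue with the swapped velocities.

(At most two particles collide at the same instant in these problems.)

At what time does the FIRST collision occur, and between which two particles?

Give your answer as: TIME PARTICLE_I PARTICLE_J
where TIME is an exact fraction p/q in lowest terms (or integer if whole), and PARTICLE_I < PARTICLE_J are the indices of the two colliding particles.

Answer: 1/8 0 1

Derivation:
Pair (0,1): pos 1,2 vel 4,-4 -> gap=1, closing at 8/unit, collide at t=1/8
Pair (1,2): pos 2,9 vel -4,2 -> not approaching (rel speed -6 <= 0)
Pair (2,3): pos 9,10 vel 2,4 -> not approaching (rel speed -2 <= 0)
Earliest collision: t=1/8 between 0 and 1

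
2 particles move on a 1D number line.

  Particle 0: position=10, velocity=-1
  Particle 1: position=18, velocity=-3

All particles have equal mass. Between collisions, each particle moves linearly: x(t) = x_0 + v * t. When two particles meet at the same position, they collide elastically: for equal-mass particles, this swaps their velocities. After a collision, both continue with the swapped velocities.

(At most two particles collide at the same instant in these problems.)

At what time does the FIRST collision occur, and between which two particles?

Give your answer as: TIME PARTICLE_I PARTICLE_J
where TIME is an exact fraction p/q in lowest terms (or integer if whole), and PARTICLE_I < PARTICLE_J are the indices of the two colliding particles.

Pair (0,1): pos 10,18 vel -1,-3 -> gap=8, closing at 2/unit, collide at t=4
Earliest collision: t=4 between 0 and 1

Answer: 4 0 1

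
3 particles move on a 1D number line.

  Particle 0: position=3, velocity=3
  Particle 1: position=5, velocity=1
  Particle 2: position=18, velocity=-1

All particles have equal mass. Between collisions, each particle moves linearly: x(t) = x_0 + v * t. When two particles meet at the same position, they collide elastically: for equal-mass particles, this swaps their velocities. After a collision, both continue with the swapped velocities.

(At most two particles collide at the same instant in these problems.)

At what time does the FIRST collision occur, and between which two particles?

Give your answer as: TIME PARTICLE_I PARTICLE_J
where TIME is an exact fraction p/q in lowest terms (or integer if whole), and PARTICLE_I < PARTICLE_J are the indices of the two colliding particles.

Answer: 1 0 1

Derivation:
Pair (0,1): pos 3,5 vel 3,1 -> gap=2, closing at 2/unit, collide at t=1
Pair (1,2): pos 5,18 vel 1,-1 -> gap=13, closing at 2/unit, collide at t=13/2
Earliest collision: t=1 between 0 and 1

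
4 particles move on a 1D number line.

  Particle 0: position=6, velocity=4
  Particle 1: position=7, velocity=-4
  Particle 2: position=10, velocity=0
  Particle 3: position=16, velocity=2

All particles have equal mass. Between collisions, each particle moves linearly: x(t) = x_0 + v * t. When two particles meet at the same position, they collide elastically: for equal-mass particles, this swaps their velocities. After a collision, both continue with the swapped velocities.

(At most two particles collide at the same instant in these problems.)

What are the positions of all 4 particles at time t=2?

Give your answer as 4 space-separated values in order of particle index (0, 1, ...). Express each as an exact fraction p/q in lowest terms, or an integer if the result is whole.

Collision at t=1/8: particles 0 and 1 swap velocities; positions: p0=13/2 p1=13/2 p2=10 p3=65/4; velocities now: v0=-4 v1=4 v2=0 v3=2
Collision at t=1: particles 1 and 2 swap velocities; positions: p0=3 p1=10 p2=10 p3=18; velocities now: v0=-4 v1=0 v2=4 v3=2
Advance to t=2 (no further collisions before then); velocities: v0=-4 v1=0 v2=4 v3=2; positions = -1 10 14 20

Answer: -1 10 14 20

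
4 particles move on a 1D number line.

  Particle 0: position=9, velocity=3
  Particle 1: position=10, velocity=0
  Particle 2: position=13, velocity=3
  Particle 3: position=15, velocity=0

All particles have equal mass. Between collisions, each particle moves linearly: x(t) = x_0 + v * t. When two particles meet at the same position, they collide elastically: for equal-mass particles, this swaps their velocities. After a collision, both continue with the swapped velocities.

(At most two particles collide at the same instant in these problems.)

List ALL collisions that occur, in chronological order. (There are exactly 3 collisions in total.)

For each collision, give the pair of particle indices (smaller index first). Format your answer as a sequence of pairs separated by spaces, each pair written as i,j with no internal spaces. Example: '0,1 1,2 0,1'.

Collision at t=1/3: particles 0 and 1 swap velocities; positions: p0=10 p1=10 p2=14 p3=15; velocities now: v0=0 v1=3 v2=3 v3=0
Collision at t=2/3: particles 2 and 3 swap velocities; positions: p0=10 p1=11 p2=15 p3=15; velocities now: v0=0 v1=3 v2=0 v3=3
Collision at t=2: particles 1 and 2 swap velocities; positions: p0=10 p1=15 p2=15 p3=19; velocities now: v0=0 v1=0 v2=3 v3=3

Answer: 0,1 2,3 1,2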